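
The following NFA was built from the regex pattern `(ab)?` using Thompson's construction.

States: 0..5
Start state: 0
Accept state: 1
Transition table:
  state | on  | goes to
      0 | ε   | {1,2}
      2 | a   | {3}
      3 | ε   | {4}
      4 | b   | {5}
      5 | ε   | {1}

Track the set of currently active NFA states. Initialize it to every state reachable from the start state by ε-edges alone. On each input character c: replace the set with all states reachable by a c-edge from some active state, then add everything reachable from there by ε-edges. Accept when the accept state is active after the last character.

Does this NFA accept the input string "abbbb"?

start: ε-closure({0}) = {0,1,2}
'a' @ 1: {3,4}
'b' @ 2: {1,5}  (accept∈set)
'b' @ 3: {}  — no active states
rest 'bb' ignored (set empty)
end set {} — state 1 not in

Answer: REJECT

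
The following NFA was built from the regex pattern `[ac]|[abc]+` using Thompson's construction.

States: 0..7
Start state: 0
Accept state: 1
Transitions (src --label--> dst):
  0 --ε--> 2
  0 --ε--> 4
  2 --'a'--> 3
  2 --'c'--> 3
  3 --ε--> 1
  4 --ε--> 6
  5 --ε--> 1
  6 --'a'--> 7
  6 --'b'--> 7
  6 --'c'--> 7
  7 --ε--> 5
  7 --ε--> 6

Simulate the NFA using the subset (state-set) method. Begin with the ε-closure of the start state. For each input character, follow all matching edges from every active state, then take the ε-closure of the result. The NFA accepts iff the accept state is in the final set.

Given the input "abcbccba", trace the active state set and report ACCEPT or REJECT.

start: ε-closure({0}) = {0,2,4,6}
'a' @ 1: {1,3,5,6,7}  ✓accept
'b' @ 2: {1,5,6,7}  ✓accept
'c' @ 3: {1,5,6,7}  ✓accept
'b' @ 4: {1,5,6,7}  ✓accept
'c' @ 5: {1,5,6,7}  ✓accept
'c' @ 6: {1,5,6,7}  ✓accept
'b' @ 7: {1,5,6,7}  ✓accept
'a' @ 8: {1,5,6,7}  ✓accept
end set {1,5,6,7} — state 1 in

Answer: ACCEPT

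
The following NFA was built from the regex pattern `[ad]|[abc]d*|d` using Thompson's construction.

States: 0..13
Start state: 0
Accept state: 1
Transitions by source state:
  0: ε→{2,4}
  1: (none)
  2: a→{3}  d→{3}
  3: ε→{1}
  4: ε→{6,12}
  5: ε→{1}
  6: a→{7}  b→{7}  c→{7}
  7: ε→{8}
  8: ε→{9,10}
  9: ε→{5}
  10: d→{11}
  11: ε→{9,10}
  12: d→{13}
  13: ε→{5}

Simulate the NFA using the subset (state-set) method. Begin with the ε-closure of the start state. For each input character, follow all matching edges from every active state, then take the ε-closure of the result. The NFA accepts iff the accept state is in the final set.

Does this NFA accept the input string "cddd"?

Answer: ACCEPT

Derivation:
S₀ = ε-closure({0}) = {0,2,4,6,12}
'c' @ 1: {1,5,7,8,9,10}  (accept∈set)
'd' @ 2: {1,5,9,10,11}  (accept∈set)
'd' @ 3: {1,5,9,10,11}  (accept∈set)
'd' @ 4: {1,5,9,10,11}  (accept∈set)
end set {1,5,9,10,11} — state 1 in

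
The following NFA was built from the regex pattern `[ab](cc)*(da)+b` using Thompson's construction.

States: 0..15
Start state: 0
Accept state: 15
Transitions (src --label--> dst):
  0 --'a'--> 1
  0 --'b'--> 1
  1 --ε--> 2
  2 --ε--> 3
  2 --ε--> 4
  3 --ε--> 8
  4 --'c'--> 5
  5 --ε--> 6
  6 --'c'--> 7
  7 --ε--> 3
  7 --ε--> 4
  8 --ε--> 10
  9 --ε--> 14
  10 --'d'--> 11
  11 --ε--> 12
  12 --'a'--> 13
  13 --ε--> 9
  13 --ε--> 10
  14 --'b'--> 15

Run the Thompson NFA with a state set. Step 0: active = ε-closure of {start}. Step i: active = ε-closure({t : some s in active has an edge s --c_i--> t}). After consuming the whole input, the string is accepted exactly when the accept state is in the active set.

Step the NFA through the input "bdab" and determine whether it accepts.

Answer: ACCEPT

Steps:
start: ε-closure({0}) = {0}
'b' @ 1: {1,2,3,4,8,10}
'd' @ 2: {11,12}
'a' @ 3: {9,10,13,14}
'b' @ 4: {15}  [accepting]
after full input: {15}  (accept=15 in)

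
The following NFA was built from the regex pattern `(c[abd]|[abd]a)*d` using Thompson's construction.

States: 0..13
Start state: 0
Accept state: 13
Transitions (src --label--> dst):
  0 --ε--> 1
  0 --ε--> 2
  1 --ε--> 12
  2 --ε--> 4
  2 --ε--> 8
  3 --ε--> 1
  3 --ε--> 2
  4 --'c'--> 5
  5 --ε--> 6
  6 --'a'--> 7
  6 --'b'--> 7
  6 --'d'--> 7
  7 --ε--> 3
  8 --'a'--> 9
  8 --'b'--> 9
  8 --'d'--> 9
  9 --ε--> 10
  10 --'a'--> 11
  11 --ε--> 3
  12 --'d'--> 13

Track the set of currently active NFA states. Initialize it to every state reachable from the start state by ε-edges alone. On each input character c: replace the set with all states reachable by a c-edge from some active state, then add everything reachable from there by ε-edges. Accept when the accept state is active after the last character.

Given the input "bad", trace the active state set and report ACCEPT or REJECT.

Answer: ACCEPT

Steps:
initial (ε-close {0}): {0,1,2,4,8,12}
'b' @ 1: {9,10}
'a' @ 2: {1,2,3,4,8,11,12}
'd' @ 3: {9,10,13}  (accept∈set)
final: {9,10,13}; accept 13 in set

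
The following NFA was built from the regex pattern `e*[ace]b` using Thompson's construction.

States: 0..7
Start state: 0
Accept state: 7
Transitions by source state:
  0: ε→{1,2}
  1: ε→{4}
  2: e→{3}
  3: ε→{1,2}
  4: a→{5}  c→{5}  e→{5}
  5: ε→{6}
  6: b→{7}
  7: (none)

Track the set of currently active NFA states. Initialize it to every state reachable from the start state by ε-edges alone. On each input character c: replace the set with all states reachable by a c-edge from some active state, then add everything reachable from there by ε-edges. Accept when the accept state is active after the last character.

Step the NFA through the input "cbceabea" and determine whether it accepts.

Answer: REJECT

Derivation:
S₀ = ε-closure({0}) = {0,1,2,4}
'c' @ 1: {5,6}
'b' @ 2: {7}  (accept∈set)
'c' @ 3: {}  — no active states
rest 'eabea' ignored (set empty)
end set {} — state 7 not in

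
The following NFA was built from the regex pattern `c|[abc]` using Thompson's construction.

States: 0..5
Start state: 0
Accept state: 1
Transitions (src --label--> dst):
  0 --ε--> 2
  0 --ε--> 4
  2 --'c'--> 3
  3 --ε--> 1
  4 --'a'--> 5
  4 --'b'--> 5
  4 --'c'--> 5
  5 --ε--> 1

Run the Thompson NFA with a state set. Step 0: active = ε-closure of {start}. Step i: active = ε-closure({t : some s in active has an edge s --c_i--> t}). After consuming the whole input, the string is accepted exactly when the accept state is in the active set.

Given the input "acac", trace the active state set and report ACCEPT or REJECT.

initial (ε-close {0}): {0,2,4}
'a' @ 1: {1,5}  ✓accept
'c' @ 2: {}  — dead — no transitions
rest 'ac' ignored (set empty)
end set {} — state 1 not in

Answer: REJECT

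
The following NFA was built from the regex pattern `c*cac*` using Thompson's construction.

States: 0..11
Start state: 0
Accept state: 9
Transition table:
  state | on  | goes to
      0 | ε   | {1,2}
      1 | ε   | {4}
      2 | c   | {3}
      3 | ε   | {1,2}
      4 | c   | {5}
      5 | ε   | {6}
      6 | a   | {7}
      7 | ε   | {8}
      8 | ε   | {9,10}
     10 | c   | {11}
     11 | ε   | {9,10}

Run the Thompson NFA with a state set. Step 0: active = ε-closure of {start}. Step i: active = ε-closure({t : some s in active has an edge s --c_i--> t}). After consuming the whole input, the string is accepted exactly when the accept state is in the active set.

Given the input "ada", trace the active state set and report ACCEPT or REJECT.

S₀ = ε-closure({0}) = {0,1,2,4}
'a' @ 1: {}  — dead — no transitions
rest 'da' ignored (set empty)
end set {} — state 9 not in

Answer: REJECT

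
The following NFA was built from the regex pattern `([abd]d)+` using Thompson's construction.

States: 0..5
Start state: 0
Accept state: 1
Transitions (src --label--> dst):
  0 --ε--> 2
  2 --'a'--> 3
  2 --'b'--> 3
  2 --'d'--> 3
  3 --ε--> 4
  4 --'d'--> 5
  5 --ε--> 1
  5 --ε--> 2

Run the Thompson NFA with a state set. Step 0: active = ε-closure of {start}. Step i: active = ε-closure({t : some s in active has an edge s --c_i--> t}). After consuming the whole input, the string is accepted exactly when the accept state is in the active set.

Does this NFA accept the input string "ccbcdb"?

start: ε-closure({0}) = {0,2}
'c' @ 1: {}  — state set empty
rest 'cbcdb' ignored (set empty)
end set {} — state 1 not in

Answer: REJECT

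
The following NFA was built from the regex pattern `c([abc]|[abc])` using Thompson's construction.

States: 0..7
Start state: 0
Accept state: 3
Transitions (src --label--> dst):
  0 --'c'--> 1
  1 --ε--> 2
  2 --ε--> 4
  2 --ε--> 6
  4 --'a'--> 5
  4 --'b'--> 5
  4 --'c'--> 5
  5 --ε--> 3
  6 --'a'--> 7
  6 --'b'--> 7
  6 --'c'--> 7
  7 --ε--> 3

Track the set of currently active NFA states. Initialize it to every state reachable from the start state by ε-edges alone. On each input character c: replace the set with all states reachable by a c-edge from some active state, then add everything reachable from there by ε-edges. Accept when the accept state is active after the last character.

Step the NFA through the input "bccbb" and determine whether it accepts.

Answer: REJECT

Trace:
start: ε-closure({0}) = {0}
'b' @ 1: {}  — state set empty
rest 'ccbb' ignored (set empty)
final: {}; accept 3 not in set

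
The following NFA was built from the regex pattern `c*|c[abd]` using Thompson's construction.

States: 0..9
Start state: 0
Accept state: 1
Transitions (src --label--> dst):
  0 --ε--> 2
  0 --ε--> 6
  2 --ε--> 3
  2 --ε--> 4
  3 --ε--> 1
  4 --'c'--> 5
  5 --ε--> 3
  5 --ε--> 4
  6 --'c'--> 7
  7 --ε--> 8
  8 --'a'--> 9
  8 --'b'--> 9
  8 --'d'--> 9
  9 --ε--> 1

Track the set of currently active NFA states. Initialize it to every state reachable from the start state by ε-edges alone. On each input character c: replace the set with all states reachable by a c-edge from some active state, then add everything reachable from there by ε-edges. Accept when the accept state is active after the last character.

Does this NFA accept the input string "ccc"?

Answer: ACCEPT

Trace:
start: ε-closure({0}) = {0,1,2,3,4,6}
'c' @ 1: {1,3,4,5,7,8}  [accepting]
'c' @ 2: {1,3,4,5}  [accepting]
'c' @ 3: {1,3,4,5}  [accepting]
final: {1,3,4,5}; accept 1 in set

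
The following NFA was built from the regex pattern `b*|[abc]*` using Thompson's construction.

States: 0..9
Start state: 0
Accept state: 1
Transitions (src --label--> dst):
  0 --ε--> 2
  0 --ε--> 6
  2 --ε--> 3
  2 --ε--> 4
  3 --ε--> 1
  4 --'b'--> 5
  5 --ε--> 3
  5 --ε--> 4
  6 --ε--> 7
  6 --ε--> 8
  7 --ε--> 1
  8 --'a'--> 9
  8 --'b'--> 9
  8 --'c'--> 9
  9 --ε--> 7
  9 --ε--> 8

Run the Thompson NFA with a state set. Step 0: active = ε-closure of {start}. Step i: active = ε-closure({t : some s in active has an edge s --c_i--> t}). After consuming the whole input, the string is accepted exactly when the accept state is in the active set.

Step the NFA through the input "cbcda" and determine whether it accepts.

Answer: REJECT

Derivation:
start: ε-closure({0}) = {0,1,2,3,4,6,7,8}
'c' @ 1: {1,7,8,9}  [accepting]
'b' @ 2: {1,7,8,9}  [accepting]
'c' @ 3: {1,7,8,9}  [accepting]
'd' @ 4: {}  — no active states
rest 'a' ignored (set empty)
after full input: {}  (accept=1 not in)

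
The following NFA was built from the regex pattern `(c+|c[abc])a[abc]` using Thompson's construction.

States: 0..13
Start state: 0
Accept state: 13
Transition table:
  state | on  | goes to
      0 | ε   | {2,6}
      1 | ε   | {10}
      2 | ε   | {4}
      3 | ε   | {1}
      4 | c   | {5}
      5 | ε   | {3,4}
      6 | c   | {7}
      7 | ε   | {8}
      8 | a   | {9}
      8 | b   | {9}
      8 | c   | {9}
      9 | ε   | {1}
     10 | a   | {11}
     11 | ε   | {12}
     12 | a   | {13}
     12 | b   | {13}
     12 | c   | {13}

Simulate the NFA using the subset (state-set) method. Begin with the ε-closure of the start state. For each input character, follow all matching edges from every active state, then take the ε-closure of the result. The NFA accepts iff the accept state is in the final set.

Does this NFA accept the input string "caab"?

Answer: ACCEPT

Steps:
start: ε-closure({0}) = {0,2,4,6}
'c' @ 1: {1,3,4,5,7,8,10}
'a' @ 2: {1,9,10,11,12}
'a' @ 3: {11,12,13}  [accepting]
'b' @ 4: {13}  [accepting]
final: {13}; accept 13 in set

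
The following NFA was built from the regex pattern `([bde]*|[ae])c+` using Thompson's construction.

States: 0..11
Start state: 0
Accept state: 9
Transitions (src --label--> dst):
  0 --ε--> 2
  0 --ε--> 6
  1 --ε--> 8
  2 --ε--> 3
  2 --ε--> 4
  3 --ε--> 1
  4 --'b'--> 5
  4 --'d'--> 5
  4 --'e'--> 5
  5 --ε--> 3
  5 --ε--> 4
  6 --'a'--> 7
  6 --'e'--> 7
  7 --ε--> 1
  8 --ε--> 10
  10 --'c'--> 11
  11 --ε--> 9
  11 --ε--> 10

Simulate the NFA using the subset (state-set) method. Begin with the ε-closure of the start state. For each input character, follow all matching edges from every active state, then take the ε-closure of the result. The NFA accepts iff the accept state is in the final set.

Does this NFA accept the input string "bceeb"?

initial (ε-close {0}): {0,1,2,3,4,6,8,10}
'b' @ 1: {1,3,4,5,8,10}
'c' @ 2: {9,10,11}  ✓accept
'e' @ 3: {}  — state set empty
rest 'eb' ignored (set empty)
final: {}; accept 9 not in set

Answer: REJECT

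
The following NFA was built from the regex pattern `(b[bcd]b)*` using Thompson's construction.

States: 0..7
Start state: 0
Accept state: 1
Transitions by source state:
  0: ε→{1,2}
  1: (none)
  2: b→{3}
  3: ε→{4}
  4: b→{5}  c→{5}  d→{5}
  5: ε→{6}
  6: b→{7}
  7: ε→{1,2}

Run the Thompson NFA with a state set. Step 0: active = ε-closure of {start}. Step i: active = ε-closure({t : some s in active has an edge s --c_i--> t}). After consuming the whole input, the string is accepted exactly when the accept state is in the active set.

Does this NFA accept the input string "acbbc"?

Answer: REJECT

Trace:
start: ε-closure({0}) = {0,1,2}
'a' @ 1: {}  — no active states
rest 'cbbc' ignored (set empty)
after full input: {}  (accept=1 not in)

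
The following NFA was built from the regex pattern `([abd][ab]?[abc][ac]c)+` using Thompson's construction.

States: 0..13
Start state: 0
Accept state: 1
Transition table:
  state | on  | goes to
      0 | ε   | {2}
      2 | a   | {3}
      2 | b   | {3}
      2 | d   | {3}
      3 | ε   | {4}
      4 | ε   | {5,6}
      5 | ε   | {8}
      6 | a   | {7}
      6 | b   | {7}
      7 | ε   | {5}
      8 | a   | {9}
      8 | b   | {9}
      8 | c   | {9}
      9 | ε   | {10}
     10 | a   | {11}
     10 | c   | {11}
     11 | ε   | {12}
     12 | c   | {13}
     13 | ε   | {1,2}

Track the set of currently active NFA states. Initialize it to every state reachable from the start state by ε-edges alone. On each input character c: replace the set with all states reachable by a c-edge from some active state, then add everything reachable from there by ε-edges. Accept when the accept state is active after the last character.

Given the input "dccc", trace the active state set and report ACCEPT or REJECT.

initial (ε-close {0}): {0,2}
'd' @ 1: {3,4,5,6,8}
'c' @ 2: {9,10}
'c' @ 3: {11,12}
'c' @ 4: {1,2,13}  [accepting]
final: {1,2,13}; accept 1 in set

Answer: ACCEPT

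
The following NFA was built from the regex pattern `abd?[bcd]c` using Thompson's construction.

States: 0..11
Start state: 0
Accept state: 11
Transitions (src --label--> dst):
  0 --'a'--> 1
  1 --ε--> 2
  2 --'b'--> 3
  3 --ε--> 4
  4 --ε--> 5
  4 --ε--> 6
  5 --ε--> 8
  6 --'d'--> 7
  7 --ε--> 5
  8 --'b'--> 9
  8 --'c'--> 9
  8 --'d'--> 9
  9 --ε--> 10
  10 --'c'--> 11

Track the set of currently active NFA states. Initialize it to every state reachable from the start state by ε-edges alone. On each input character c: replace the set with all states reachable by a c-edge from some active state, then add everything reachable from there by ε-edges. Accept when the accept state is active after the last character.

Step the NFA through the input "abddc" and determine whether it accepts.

start: ε-closure({0}) = {0}
'a' @ 1: {1,2}
'b' @ 2: {3,4,5,6,8}
'd' @ 3: {5,7,8,9,10}
'd' @ 4: {9,10}
'c' @ 5: {11}  ✓accept
after full input: {11}  (accept=11 in)

Answer: ACCEPT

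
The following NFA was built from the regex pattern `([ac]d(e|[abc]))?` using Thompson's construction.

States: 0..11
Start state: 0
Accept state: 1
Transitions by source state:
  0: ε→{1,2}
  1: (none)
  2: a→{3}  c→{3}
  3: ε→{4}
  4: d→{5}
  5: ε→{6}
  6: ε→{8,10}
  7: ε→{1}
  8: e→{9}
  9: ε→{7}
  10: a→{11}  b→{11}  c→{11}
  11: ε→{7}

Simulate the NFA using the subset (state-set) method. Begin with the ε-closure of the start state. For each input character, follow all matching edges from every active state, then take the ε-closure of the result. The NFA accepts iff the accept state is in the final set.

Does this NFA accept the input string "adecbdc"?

Answer: REJECT

Derivation:
start: ε-closure({0}) = {0,1,2}
'a' @ 1: {3,4}
'd' @ 2: {5,6,8,10}
'e' @ 3: {1,7,9}  ✓accept
'c' @ 4: {}  — dead — no transitions
rest 'bdc' ignored (set empty)
final: {}; accept 1 not in set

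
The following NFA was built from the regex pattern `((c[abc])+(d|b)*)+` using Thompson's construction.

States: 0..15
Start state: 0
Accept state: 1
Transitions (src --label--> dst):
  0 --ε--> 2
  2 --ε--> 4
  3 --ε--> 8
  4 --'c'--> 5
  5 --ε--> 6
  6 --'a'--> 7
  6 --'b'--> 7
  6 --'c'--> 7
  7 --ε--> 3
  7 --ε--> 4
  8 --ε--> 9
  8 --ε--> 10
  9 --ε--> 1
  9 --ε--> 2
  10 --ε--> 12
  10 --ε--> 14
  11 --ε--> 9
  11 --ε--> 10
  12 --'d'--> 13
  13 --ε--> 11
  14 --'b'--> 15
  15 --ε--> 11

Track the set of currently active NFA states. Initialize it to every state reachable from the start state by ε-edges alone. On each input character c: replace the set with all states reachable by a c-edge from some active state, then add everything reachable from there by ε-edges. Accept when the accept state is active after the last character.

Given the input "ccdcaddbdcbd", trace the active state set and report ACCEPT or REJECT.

Answer: ACCEPT

Trace:
S₀ = ε-closure({0}) = {0,2,4}
'c' @ 1: {5,6}
'c' @ 2: {1,2,3,4,7,8,9,10,12,14}  ✓accept
'd' @ 3: {1,2,4,9,10,11,12,13,14}  ✓accept
'c' @ 4: {5,6}
'a' @ 5: {1,2,3,4,7,8,9,10,12,14}  ✓accept
'd' @ 6: {1,2,4,9,10,11,12,13,14}  ✓accept
'd' @ 7: {1,2,4,9,10,11,12,13,14}  ✓accept
'b' @ 8: {1,2,4,9,10,11,12,14,15}  ✓accept
'd' @ 9: {1,2,4,9,10,11,12,13,14}  ✓accept
'c' @ 10: {5,6}
'b' @ 11: {1,2,3,4,7,8,9,10,12,14}  ✓accept
'd' @ 12: {1,2,4,9,10,11,12,13,14}  ✓accept
final: {1,2,4,9,10,11,12,13,14}; accept 1 in set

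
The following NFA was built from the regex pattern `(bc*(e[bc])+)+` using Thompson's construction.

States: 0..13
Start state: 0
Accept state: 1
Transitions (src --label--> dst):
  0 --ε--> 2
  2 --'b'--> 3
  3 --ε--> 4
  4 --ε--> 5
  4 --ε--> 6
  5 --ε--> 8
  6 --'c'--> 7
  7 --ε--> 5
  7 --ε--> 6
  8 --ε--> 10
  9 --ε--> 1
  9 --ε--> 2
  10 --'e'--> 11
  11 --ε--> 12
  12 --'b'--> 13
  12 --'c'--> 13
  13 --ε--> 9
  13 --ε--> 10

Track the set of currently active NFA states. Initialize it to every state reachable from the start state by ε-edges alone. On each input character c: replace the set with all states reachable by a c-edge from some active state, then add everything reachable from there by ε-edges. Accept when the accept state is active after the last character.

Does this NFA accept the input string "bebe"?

Answer: REJECT

Steps:
start: ε-closure({0}) = {0,2}
'b' @ 1: {3,4,5,6,8,10}
'e' @ 2: {11,12}
'b' @ 3: {1,2,9,10,13}  [accepting]
'e' @ 4: {11,12}
final: {11,12}; accept 1 not in set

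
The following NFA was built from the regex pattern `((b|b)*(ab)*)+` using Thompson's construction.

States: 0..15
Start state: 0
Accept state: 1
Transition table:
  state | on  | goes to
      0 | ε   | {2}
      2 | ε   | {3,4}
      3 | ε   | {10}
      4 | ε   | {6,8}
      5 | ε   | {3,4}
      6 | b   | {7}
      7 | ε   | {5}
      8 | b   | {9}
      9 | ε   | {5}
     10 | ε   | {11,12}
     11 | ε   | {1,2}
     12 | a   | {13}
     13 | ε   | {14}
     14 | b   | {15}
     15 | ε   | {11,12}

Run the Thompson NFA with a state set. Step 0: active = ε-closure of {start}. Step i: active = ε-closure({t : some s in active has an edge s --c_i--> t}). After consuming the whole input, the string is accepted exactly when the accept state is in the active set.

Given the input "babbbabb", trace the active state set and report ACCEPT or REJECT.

S₀ = ε-closure({0}) = {0,1,2,3,4,6,8,10,11,12}
'b' @ 1: {1,2,3,4,5,6,7,8,9,10,11,12}  ✓accept
'a' @ 2: {13,14}
'b' @ 3: {1,2,3,4,6,8,10,11,12,15}  ✓accept
'b' @ 4: {1,2,3,4,5,6,7,8,9,10,11,12}  ✓accept
'b' @ 5: {1,2,3,4,5,6,7,8,9,10,11,12}  ✓accept
'a' @ 6: {13,14}
'b' @ 7: {1,2,3,4,6,8,10,11,12,15}  ✓accept
'b' @ 8: {1,2,3,4,5,6,7,8,9,10,11,12}  ✓accept
final: {1,2,3,4,5,6,7,8,9,10,11,12}; accept 1 in set

Answer: ACCEPT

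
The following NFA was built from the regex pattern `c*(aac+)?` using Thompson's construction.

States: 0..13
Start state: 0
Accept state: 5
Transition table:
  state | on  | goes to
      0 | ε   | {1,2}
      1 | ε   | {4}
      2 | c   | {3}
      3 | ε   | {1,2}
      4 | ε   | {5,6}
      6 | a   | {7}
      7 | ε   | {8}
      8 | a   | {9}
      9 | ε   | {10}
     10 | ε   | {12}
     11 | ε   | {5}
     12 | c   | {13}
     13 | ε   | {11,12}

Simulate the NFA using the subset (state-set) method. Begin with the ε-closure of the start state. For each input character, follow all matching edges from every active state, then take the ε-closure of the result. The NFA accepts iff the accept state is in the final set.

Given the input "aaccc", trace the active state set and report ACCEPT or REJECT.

Answer: ACCEPT

Trace:
start: ε-closure({0}) = {0,1,2,4,5,6}
'a' @ 1: {7,8}
'a' @ 2: {9,10,12}
'c' @ 3: {5,11,12,13}  ✓accept
'c' @ 4: {5,11,12,13}  ✓accept
'c' @ 5: {5,11,12,13}  ✓accept
final: {5,11,12,13}; accept 5 in set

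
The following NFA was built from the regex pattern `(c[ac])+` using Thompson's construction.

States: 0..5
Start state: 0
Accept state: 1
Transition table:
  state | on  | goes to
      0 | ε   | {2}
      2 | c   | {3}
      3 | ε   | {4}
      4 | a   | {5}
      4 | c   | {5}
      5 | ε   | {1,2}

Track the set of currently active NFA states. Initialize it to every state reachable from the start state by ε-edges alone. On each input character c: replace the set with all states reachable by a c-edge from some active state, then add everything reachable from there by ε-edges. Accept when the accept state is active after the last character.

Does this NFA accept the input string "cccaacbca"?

Answer: REJECT

Trace:
start: ε-closure({0}) = {0,2}
'c' @ 1: {3,4}
'c' @ 2: {1,2,5}  (accept∈set)
'c' @ 3: {3,4}
'a' @ 4: {1,2,5}  (accept∈set)
'a' @ 5: {}  — state set empty
rest 'cbca' ignored (set empty)
end set {} — state 1 not in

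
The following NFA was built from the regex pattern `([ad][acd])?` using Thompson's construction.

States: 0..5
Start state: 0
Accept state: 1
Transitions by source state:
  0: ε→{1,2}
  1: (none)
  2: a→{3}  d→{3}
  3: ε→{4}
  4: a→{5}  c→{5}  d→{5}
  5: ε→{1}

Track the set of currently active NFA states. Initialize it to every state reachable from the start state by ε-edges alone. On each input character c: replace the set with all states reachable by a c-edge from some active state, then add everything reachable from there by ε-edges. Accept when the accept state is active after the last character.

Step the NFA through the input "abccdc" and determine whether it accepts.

Answer: REJECT

Steps:
start: ε-closure({0}) = {0,1,2}
'a' @ 1: {3,4}
'b' @ 2: {}  — state set empty
rest 'ccdc' ignored (set empty)
end set {} — state 1 not in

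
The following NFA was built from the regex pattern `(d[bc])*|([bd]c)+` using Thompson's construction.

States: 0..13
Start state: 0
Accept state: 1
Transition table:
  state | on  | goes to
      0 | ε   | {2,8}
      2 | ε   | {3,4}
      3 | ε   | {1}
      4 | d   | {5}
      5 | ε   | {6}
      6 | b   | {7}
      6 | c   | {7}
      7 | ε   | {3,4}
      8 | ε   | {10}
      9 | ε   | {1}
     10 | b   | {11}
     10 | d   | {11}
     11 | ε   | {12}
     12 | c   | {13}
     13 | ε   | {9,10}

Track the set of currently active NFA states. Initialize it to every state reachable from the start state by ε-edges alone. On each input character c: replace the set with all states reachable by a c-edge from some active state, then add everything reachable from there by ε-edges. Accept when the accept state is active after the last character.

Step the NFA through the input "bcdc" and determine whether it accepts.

S₀ = ε-closure({0}) = {0,1,2,3,4,8,10}
'b' @ 1: {11,12}
'c' @ 2: {1,9,10,13}  (accept∈set)
'd' @ 3: {11,12}
'c' @ 4: {1,9,10,13}  (accept∈set)
end set {1,9,10,13} — state 1 in

Answer: ACCEPT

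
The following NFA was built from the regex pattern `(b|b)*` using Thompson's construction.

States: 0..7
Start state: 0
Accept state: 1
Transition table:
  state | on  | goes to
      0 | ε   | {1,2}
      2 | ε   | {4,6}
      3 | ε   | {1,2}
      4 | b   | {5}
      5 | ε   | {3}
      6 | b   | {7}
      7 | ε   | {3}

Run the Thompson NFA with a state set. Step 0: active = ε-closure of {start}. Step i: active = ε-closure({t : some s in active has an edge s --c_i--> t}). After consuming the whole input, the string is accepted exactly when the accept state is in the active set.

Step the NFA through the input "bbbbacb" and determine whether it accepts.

start: ε-closure({0}) = {0,1,2,4,6}
'b' @ 1: {1,2,3,4,5,6,7}  (accept∈set)
'b' @ 2: {1,2,3,4,5,6,7}  (accept∈set)
'b' @ 3: {1,2,3,4,5,6,7}  (accept∈set)
'b' @ 4: {1,2,3,4,5,6,7}  (accept∈set)
'a' @ 5: {}  — no active states
rest 'cb' ignored (set empty)
final: {}; accept 1 not in set

Answer: REJECT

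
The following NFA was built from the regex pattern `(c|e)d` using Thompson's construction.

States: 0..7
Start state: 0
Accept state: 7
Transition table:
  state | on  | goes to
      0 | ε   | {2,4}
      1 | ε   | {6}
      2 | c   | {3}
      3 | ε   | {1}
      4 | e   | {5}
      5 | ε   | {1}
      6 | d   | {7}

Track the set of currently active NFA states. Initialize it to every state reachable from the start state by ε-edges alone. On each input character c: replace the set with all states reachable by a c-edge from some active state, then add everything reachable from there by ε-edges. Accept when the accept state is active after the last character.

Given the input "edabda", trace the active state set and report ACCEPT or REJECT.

initial (ε-close {0}): {0,2,4}
'e' @ 1: {1,5,6}
'd' @ 2: {7}  (accept∈set)
'a' @ 3: {}  — dead — no transitions
rest 'bda' ignored (set empty)
after full input: {}  (accept=7 not in)

Answer: REJECT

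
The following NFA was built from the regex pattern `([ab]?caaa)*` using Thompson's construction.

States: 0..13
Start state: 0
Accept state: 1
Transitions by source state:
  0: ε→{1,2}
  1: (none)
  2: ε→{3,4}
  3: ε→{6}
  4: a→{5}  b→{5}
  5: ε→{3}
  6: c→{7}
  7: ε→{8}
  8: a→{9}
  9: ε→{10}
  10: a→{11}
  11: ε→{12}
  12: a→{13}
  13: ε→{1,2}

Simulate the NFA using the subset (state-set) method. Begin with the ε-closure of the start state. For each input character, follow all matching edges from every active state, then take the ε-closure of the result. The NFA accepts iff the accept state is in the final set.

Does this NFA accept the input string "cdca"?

Answer: REJECT

Steps:
start: ε-closure({0}) = {0,1,2,3,4,6}
'c' @ 1: {7,8}
'd' @ 2: {}  — dead — no transitions
rest 'ca' ignored (set empty)
final: {}; accept 1 not in set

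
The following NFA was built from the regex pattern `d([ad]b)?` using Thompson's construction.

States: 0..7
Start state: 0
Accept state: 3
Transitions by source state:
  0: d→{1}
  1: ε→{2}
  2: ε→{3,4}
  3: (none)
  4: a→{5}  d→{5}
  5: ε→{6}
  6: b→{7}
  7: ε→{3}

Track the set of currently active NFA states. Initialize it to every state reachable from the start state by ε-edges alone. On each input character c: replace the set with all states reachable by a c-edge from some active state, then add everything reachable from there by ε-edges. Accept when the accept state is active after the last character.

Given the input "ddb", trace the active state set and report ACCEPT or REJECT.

initial (ε-close {0}): {0}
'd' @ 1: {1,2,3,4}  [accepting]
'd' @ 2: {5,6}
'b' @ 3: {3,7}  [accepting]
final: {3,7}; accept 3 in set

Answer: ACCEPT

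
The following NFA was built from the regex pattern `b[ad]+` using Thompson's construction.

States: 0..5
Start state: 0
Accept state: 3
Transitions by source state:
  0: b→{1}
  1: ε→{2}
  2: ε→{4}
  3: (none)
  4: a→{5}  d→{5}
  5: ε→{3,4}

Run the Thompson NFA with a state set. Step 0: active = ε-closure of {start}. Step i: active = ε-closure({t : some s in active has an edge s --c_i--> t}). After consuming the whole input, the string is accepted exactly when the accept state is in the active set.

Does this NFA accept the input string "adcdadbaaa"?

Answer: REJECT

Derivation:
S₀ = ε-closure({0}) = {0}
'a' @ 1: {}  — no active states
rest 'dcdadbaaa' ignored (set empty)
end set {} — state 3 not in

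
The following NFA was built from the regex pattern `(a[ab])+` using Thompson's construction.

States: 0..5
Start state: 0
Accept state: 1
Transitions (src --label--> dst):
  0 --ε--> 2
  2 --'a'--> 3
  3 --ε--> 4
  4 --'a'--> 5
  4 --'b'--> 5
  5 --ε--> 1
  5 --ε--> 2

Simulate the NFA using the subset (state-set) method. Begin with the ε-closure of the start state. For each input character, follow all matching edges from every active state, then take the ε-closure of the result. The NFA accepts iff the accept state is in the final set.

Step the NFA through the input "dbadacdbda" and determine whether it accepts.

Answer: REJECT

Trace:
start: ε-closure({0}) = {0,2}
'd' @ 1: {}  — no active states
rest 'badacdbda' ignored (set empty)
final: {}; accept 1 not in set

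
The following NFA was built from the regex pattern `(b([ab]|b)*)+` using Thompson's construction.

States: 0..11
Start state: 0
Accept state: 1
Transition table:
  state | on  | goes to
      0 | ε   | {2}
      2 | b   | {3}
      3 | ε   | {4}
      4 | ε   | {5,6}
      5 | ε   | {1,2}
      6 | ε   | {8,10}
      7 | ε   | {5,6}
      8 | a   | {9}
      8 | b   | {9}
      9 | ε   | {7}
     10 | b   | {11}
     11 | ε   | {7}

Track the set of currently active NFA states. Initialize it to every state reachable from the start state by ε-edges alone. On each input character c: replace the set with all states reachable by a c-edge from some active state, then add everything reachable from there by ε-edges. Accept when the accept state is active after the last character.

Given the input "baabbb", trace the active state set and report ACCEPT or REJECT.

Answer: ACCEPT

Steps:
start: ε-closure({0}) = {0,2}
'b' @ 1: {1,2,3,4,5,6,8,10}  [accepting]
'a' @ 2: {1,2,5,6,7,8,9,10}  [accepting]
'a' @ 3: {1,2,5,6,7,8,9,10}  [accepting]
'b' @ 4: {1,2,3,4,5,6,7,8,9,10,11}  [accepting]
'b' @ 5: {1,2,3,4,5,6,7,8,9,10,11}  [accepting]
'b' @ 6: {1,2,3,4,5,6,7,8,9,10,11}  [accepting]
end set {1,2,3,4,5,6,7,8,9,10,11} — state 1 in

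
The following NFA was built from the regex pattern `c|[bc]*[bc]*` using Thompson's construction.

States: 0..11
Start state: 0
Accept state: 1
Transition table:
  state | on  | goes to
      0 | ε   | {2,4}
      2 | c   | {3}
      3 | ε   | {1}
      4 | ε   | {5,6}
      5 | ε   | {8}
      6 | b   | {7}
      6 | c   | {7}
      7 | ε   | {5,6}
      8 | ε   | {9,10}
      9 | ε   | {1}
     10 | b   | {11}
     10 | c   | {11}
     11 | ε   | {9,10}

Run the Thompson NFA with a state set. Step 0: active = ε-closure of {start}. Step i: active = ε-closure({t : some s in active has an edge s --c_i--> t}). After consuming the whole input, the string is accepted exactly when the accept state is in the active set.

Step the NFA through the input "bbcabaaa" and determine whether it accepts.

start: ε-closure({0}) = {0,1,2,4,5,6,8,9,10}
'b' @ 1: {1,5,6,7,8,9,10,11}  ✓accept
'b' @ 2: {1,5,6,7,8,9,10,11}  ✓accept
'c' @ 3: {1,5,6,7,8,9,10,11}  ✓accept
'a' @ 4: {}  — state set empty
rest 'baaa' ignored (set empty)
end set {} — state 1 not in

Answer: REJECT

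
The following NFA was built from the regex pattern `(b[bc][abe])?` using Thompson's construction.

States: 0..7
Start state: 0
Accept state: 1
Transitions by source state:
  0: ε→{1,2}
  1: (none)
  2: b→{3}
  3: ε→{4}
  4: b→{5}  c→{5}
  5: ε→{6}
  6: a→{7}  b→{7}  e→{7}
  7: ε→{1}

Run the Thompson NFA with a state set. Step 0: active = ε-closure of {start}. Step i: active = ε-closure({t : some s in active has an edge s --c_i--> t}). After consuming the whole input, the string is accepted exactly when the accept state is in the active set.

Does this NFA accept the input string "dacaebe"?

initial (ε-close {0}): {0,1,2}
'd' @ 1: {}  — dead — no transitions
rest 'acaebe' ignored (set empty)
end set {} — state 1 not in

Answer: REJECT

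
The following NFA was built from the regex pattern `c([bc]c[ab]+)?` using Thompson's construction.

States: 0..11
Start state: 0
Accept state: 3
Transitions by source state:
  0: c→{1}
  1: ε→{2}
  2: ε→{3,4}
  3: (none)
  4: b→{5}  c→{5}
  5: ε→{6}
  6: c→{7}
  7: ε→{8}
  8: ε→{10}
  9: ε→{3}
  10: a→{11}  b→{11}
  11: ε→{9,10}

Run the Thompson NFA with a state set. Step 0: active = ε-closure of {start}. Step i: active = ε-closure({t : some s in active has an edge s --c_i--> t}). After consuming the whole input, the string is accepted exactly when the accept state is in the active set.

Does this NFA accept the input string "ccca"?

start: ε-closure({0}) = {0}
'c' @ 1: {1,2,3,4}  [accepting]
'c' @ 2: {5,6}
'c' @ 3: {7,8,10}
'a' @ 4: {3,9,10,11}  [accepting]
after full input: {3,9,10,11}  (accept=3 in)

Answer: ACCEPT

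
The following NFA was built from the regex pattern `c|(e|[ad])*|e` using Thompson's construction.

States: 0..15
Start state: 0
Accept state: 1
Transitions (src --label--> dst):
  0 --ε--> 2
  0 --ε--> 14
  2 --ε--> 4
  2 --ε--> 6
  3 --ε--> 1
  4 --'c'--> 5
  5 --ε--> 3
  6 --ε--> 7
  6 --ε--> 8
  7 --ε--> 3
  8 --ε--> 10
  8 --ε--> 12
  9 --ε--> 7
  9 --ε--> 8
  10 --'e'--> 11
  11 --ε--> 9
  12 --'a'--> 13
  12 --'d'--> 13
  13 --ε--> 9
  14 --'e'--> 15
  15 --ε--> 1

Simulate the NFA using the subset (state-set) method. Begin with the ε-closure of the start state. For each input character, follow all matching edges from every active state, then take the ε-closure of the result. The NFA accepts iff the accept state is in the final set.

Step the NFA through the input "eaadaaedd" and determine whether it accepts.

Answer: ACCEPT

Trace:
start: ε-closure({0}) = {0,1,2,3,4,6,7,8,10,12,14}
'e' @ 1: {1,3,7,8,9,10,11,12,15}  (accept∈set)
'a' @ 2: {1,3,7,8,9,10,12,13}  (accept∈set)
'a' @ 3: {1,3,7,8,9,10,12,13}  (accept∈set)
'd' @ 4: {1,3,7,8,9,10,12,13}  (accept∈set)
'a' @ 5: {1,3,7,8,9,10,12,13}  (accept∈set)
'a' @ 6: {1,3,7,8,9,10,12,13}  (accept∈set)
'e' @ 7: {1,3,7,8,9,10,11,12}  (accept∈set)
'd' @ 8: {1,3,7,8,9,10,12,13}  (accept∈set)
'd' @ 9: {1,3,7,8,9,10,12,13}  (accept∈set)
after full input: {1,3,7,8,9,10,12,13}  (accept=1 in)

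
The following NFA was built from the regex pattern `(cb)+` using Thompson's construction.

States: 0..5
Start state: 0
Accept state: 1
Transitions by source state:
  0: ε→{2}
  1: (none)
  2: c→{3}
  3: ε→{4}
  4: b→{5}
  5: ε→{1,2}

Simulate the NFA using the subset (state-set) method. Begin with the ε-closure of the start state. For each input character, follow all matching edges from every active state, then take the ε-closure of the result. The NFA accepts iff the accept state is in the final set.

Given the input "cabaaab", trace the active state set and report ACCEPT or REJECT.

start: ε-closure({0}) = {0,2}
'c' @ 1: {3,4}
'a' @ 2: {}  — no active states
rest 'baaab' ignored (set empty)
after full input: {}  (accept=1 not in)

Answer: REJECT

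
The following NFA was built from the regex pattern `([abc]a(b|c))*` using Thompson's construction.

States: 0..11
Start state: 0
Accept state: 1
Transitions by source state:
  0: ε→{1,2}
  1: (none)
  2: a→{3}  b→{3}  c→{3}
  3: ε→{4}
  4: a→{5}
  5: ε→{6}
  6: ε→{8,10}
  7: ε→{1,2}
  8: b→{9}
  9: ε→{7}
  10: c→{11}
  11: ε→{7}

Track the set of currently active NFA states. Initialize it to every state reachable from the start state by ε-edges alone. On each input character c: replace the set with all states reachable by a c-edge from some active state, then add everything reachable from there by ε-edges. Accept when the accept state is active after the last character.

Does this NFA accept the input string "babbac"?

initial (ε-close {0}): {0,1,2}
'b' @ 1: {3,4}
'a' @ 2: {5,6,8,10}
'b' @ 3: {1,2,7,9}  [accepting]
'b' @ 4: {3,4}
'a' @ 5: {5,6,8,10}
'c' @ 6: {1,2,7,11}  [accepting]
after full input: {1,2,7,11}  (accept=1 in)

Answer: ACCEPT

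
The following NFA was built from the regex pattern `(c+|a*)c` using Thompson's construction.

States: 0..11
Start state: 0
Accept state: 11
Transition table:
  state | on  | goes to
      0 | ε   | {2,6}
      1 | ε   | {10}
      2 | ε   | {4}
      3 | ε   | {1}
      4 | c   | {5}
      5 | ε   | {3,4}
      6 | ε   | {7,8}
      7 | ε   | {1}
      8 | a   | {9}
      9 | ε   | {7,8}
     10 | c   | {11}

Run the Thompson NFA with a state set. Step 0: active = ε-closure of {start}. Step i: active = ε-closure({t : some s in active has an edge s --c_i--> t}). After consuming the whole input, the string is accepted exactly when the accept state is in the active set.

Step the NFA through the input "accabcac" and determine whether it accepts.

Answer: REJECT

Derivation:
start: ε-closure({0}) = {0,1,2,4,6,7,8,10}
'a' @ 1: {1,7,8,9,10}
'c' @ 2: {11}  ✓accept
'c' @ 3: {}  — dead — no transitions
rest 'abcac' ignored (set empty)
final: {}; accept 11 not in set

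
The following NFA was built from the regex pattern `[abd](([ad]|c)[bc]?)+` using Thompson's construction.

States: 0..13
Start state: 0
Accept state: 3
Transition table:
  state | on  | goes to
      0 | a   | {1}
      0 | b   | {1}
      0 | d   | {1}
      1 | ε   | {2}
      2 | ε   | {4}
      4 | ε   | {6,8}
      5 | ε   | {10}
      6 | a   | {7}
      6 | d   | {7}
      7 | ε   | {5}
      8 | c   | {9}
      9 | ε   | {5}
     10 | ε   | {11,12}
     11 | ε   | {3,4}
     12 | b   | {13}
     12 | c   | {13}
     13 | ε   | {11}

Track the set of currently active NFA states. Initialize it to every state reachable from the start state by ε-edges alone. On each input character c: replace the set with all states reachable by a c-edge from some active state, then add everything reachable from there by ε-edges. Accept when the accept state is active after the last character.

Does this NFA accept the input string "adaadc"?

Answer: ACCEPT

Derivation:
initial (ε-close {0}): {0}
'a' @ 1: {1,2,4,6,8}
'd' @ 2: {3,4,5,6,7,8,10,11,12}  ✓accept
'a' @ 3: {3,4,5,6,7,8,10,11,12}  ✓accept
'a' @ 4: {3,4,5,6,7,8,10,11,12}  ✓accept
'd' @ 5: {3,4,5,6,7,8,10,11,12}  ✓accept
'c' @ 6: {3,4,5,6,8,9,10,11,12,13}  ✓accept
final: {3,4,5,6,8,9,10,11,12,13}; accept 3 in set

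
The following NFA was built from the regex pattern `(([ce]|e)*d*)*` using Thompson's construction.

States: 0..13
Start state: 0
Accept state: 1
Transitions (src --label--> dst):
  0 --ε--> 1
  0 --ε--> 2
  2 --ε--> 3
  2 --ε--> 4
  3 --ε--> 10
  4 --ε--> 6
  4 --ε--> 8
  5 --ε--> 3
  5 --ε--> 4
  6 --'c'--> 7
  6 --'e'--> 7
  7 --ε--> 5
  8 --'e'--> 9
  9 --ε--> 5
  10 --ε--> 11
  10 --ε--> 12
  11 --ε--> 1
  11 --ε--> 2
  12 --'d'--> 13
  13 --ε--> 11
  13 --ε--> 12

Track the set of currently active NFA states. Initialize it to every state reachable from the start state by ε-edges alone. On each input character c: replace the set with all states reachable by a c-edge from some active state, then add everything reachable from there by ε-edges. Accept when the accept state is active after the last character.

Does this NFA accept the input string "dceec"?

initial (ε-close {0}): {0,1,2,3,4,6,8,10,11,12}
'd' @ 1: {1,2,3,4,6,8,10,11,12,13}  ✓accept
'c' @ 2: {1,2,3,4,5,6,7,8,10,11,12}  ✓accept
'e' @ 3: {1,2,3,4,5,6,7,8,9,10,11,12}  ✓accept
'e' @ 4: {1,2,3,4,5,6,7,8,9,10,11,12}  ✓accept
'c' @ 5: {1,2,3,4,5,6,7,8,10,11,12}  ✓accept
final: {1,2,3,4,5,6,7,8,10,11,12}; accept 1 in set

Answer: ACCEPT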